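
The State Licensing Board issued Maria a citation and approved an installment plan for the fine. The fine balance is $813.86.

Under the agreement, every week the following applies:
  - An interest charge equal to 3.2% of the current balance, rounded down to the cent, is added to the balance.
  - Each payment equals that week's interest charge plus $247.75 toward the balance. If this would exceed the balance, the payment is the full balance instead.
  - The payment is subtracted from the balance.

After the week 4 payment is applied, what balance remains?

$0.00

Week 1: $813.86 +$26.04 interest = $839.90; pay $273.79 → $566.11
Week 2: $566.11 +$18.11 interest = $584.22; pay $265.86 → $318.36
Week 3: $318.36 +$10.18 interest = $328.54; pay $257.93 → $70.61
Week 4: $70.61 +$2.25 interest = $72.86; pay $72.86 → $0.00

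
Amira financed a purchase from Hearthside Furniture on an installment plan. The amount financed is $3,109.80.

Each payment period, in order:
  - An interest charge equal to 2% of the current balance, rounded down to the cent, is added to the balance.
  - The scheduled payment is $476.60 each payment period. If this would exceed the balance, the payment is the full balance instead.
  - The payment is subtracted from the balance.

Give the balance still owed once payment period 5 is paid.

Payment period 1: $3,109.80 +$62.19 interest = $3,171.99; pay $476.60 → $2,695.39
Payment period 2: $2,695.39 +$53.90 interest = $2,749.29; pay $476.60 → $2,272.69
Payment period 3: $2,272.69 +$45.45 interest = $2,318.14; pay $476.60 → $1,841.54
Payment period 4: $1,841.54 +$36.83 interest = $1,878.37; pay $476.60 → $1,401.77
Payment period 5: $1,401.77 +$28.03 interest = $1,429.80; pay $476.60 → $953.20

$953.20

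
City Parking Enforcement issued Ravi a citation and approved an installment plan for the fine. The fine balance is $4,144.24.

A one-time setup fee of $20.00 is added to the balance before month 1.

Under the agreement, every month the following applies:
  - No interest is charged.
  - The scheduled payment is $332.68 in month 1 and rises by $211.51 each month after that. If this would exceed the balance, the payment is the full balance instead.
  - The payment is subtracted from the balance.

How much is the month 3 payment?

$755.70

Month 1: $4,164.24 − $332.68 → $3,831.56
Month 2: $3,831.56 − $544.19 → $3,287.37
Month 3: $3,287.37 − $755.70 → $2,531.67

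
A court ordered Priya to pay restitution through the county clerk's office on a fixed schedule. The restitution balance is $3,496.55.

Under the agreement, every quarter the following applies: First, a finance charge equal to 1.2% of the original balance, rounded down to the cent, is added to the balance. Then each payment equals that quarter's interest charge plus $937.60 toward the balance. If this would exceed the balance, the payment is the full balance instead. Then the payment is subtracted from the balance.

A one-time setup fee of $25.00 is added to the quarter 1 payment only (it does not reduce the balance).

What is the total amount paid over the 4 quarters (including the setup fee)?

Quarter 1: opening $3,496.55; interest $41.95 → $3,538.50; payment $979.55 (+ $25.00 fee); balance $2,558.95
Quarter 2: opening $2,558.95; interest $41.95 → $2,600.90; payment $979.55; balance $1,621.35
Quarter 3: opening $1,621.35; interest $41.95 → $1,663.30; payment $979.55; balance $683.75
Quarter 4: opening $683.75; interest $41.95 → $725.70; payment $725.70; balance $0.00
Total paid: $3,689.35

$3,689.35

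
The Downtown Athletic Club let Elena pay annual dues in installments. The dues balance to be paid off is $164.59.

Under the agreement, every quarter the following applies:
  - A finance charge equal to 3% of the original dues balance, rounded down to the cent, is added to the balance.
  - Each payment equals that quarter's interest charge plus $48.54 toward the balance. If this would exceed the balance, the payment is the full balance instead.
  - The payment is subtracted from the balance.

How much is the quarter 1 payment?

$53.47

# | Opening | Interest | Payment | End bal
1 | $164.59 | $4.93 | $53.47 | $116.05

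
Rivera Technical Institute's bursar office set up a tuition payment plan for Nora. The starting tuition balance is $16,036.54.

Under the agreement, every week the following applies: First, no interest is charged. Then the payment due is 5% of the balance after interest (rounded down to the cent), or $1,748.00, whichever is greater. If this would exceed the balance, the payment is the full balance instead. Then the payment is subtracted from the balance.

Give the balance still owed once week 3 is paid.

$10,792.54

Week 1: opening $16,036.54; payment $1,748.00; balance $14,288.54
Week 2: opening $14,288.54; payment $1,748.00; balance $12,540.54
Week 3: opening $12,540.54; payment $1,748.00; balance $10,792.54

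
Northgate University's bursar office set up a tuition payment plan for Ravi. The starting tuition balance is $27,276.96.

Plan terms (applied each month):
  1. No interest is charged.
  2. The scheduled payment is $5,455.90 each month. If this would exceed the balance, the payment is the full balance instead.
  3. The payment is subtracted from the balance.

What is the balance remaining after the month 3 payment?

$10,909.26

Month 1: opening $27,276.96; payment $5,455.90; balance $21,821.06
Month 2: opening $21,821.06; payment $5,455.90; balance $16,365.16
Month 3: opening $16,365.16; payment $5,455.90; balance $10,909.26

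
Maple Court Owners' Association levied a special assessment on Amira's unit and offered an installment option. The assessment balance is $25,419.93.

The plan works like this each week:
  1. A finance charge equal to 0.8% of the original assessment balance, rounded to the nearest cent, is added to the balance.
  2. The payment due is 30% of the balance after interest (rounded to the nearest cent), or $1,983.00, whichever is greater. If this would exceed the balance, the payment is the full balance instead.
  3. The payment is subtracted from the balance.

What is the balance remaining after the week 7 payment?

$1,107.80

# | Opening | Interest | Payment | End bal
1 | $25,419.93 | $203.36 | $7,686.99 | $17,936.30
2 | $17,936.30 | $203.36 | $5,441.90 | $12,697.76
3 | $12,697.76 | $203.36 | $3,870.34 | $9,030.78
4 | $9,030.78 | $203.36 | $2,770.24 | $6,463.90
5 | $6,463.90 | $203.36 | $2,000.18 | $4,667.08
6 | $4,667.08 | $203.36 | $1,983.00 | $2,887.44
7 | $2,887.44 | $203.36 | $1,983.00 | $1,107.80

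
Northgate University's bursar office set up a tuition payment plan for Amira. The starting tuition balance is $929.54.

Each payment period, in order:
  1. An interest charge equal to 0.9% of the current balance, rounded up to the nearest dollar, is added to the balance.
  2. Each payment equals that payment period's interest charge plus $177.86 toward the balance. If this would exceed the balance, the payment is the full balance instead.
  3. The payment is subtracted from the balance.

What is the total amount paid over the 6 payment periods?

$958.54

Payment period 1: $929.54 +$9.00 interest = $938.54; pay $186.86 → $751.68
Payment period 2: $751.68 +$7.00 interest = $758.68; pay $184.86 → $573.82
Payment period 3: $573.82 +$6.00 interest = $579.82; pay $183.86 → $395.96
Payment period 4: $395.96 +$4.00 interest = $399.96; pay $181.86 → $218.10
Payment period 5: $218.10 +$2.00 interest = $220.10; pay $179.86 → $40.24
Payment period 6: $40.24 +$1.00 interest = $41.24; pay $41.24 → $0.00
Total paid: $958.54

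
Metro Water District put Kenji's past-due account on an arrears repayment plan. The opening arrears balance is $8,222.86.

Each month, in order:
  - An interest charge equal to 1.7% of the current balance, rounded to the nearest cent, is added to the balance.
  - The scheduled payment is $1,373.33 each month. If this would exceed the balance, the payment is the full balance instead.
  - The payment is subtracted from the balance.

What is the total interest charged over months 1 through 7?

Month 1: $8,222.86 +$139.79 interest = $8,362.65; pay $1,373.33 → $6,989.32
Month 2: $6,989.32 +$118.82 interest = $7,108.14; pay $1,373.33 → $5,734.81
Month 3: $5,734.81 +$97.49 interest = $5,832.30; pay $1,373.33 → $4,458.97
Month 4: $4,458.97 +$75.80 interest = $4,534.77; pay $1,373.33 → $3,161.44
Month 5: $3,161.44 +$53.74 interest = $3,215.18; pay $1,373.33 → $1,841.85
Month 6: $1,841.85 +$31.31 interest = $1,873.16; pay $1,373.33 → $499.83
Month 7: $499.83 +$8.50 interest = $508.33; pay $508.33 → $0.00
Total interest: $139.79 + $118.82 + $97.49 + $75.80 + $53.74 + $31.31 + $8.50 = $525.45

$525.45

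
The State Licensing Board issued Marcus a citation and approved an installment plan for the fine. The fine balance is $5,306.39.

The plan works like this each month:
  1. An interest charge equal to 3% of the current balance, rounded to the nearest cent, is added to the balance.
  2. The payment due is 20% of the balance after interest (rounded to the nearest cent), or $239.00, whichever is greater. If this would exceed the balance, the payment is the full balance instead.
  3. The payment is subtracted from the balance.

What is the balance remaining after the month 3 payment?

Month 1: $5,306.39 +$159.19 interest = $5,465.58; pay $1,093.12 → $4,372.46
Month 2: $4,372.46 +$131.17 interest = $4,503.63; pay $900.73 → $3,602.90
Month 3: $3,602.90 +$108.09 interest = $3,710.99; pay $742.20 → $2,968.79

$2,968.79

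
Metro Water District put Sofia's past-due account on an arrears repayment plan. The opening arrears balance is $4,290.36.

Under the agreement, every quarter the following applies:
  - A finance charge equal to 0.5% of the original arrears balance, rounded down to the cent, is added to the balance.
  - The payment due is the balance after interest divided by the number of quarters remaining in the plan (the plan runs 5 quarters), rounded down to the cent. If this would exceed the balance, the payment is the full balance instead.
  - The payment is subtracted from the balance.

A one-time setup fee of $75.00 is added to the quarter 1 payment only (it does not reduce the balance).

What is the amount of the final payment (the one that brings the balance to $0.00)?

Quarter 1: $4,290.36 +$21.45 interest = $4,311.81; pay $862.36 (+ $75.00 fee) → $3,449.45
Quarter 2: $3,449.45 +$21.45 interest = $3,470.90; pay $867.72 → $2,603.18
Quarter 3: $2,603.18 +$21.45 interest = $2,624.63; pay $874.87 → $1,749.76
Quarter 4: $1,749.76 +$21.45 interest = $1,771.21; pay $885.60 → $885.61
Quarter 5: $885.61 +$21.45 interest = $907.06; pay $907.06 → $0.00

$907.06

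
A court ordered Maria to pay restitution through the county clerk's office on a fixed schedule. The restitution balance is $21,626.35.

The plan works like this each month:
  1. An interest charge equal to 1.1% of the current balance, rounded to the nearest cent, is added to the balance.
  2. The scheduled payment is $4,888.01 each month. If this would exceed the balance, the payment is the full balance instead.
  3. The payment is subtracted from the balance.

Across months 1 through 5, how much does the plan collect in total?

$22,298.62

Month 1: $21,626.35 +$237.89 interest = $21,864.24; pay $4,888.01 → $16,976.23
Month 2: $16,976.23 +$186.74 interest = $17,162.97; pay $4,888.01 → $12,274.96
Month 3: $12,274.96 +$135.02 interest = $12,409.98; pay $4,888.01 → $7,521.97
Month 4: $7,521.97 +$82.74 interest = $7,604.71; pay $4,888.01 → $2,716.70
Month 5: $2,716.70 +$29.88 interest = $2,746.58; pay $2,746.58 → $0.00
Total paid: $22,298.62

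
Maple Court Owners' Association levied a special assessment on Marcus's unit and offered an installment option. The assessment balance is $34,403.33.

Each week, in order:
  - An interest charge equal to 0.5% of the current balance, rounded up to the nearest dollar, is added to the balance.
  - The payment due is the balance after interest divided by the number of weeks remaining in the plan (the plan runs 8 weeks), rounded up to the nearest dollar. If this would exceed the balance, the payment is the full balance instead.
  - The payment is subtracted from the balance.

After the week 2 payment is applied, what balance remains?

$26,061.33

Week 1: opening $34,403.33; interest $173.00 → $34,576.33; payment $4,323.00; balance $30,253.33
Week 2: opening $30,253.33; interest $152.00 → $30,405.33; payment $4,344.00; balance $26,061.33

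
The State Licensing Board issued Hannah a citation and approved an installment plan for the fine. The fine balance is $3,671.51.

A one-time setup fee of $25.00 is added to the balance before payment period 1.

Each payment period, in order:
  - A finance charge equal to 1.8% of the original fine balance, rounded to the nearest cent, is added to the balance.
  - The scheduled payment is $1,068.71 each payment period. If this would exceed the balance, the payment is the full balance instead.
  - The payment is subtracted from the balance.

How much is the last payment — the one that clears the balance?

Payment period 1: opening $3,696.51; interest $66.09 → $3,762.60; payment $1,068.71; balance $2,693.89
Payment period 2: opening $2,693.89; interest $66.09 → $2,759.98; payment $1,068.71; balance $1,691.27
Payment period 3: opening $1,691.27; interest $66.09 → $1,757.36; payment $1,068.71; balance $688.65
Payment period 4: opening $688.65; interest $66.09 → $754.74; payment $754.74; balance $0.00

$754.74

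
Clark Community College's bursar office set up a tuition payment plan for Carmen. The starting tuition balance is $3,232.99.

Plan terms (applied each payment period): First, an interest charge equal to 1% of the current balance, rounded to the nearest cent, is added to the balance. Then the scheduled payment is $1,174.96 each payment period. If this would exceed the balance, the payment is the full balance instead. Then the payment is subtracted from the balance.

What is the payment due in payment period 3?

$945.66

Payment period 1: $3,232.99 +$32.33 interest = $3,265.32; pay $1,174.96 → $2,090.36
Payment period 2: $2,090.36 +$20.90 interest = $2,111.26; pay $1,174.96 → $936.30
Payment period 3: $936.30 +$9.36 interest = $945.66; pay $945.66 → $0.00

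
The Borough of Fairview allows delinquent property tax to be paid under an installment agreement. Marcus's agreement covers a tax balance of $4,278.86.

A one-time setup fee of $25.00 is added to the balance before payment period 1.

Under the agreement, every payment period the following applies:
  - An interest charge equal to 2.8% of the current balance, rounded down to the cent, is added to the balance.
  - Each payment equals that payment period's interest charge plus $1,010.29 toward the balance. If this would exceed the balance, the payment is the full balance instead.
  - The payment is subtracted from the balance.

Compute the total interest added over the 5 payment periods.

Payment period 1: opening $4,303.86; interest $120.50 → $4,424.36; payment $1,130.79; balance $3,293.57
Payment period 2: opening $3,293.57; interest $92.21 → $3,385.78; payment $1,102.50; balance $2,283.28
Payment period 3: opening $2,283.28; interest $63.93 → $2,347.21; payment $1,074.22; balance $1,272.99
Payment period 4: opening $1,272.99; interest $35.64 → $1,308.63; payment $1,045.93; balance $262.70
Payment period 5: opening $262.70; interest $7.35 → $270.05; payment $270.05; balance $0.00
Total interest: $120.50 + $92.21 + $63.93 + $35.64 + $7.35 = $319.63

$319.63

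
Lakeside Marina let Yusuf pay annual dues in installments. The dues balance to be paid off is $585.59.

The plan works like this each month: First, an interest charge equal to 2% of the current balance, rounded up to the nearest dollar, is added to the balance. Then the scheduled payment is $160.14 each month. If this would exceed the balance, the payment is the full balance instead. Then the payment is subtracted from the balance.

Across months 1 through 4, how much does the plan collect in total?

# | Opening | Interest | Payment | End bal
1 | $585.59 | $12.00 | $160.14 | $437.45
2 | $437.45 | $9.00 | $160.14 | $286.31
3 | $286.31 | $6.00 | $160.14 | $132.17
4 | $132.17 | $3.00 | $135.17 | $0.00
Total paid: $615.59

$615.59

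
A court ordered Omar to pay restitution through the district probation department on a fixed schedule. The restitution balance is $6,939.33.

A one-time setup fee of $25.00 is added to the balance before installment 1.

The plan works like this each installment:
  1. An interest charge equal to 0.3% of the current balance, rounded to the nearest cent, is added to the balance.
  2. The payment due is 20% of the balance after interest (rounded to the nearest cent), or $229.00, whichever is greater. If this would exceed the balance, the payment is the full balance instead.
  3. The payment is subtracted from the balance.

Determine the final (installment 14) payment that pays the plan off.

$51.87

Installment 1: opening $6,964.33; interest $20.89 → $6,985.22; payment $1,397.04; balance $5,588.18
Installment 2: opening $5,588.18; interest $16.76 → $5,604.94; payment $1,120.99; balance $4,483.95
Installment 3: opening $4,483.95; interest $13.45 → $4,497.40; payment $899.48; balance $3,597.92
Installment 4: opening $3,597.92; interest $10.79 → $3,608.71; payment $721.74; balance $2,886.97
Installment 5: opening $2,886.97; interest $8.66 → $2,895.63; payment $579.13; balance $2,316.50
Installment 6: opening $2,316.50; interest $6.95 → $2,323.45; payment $464.69; balance $1,858.76
Installment 7: opening $1,858.76; interest $5.58 → $1,864.34; payment $372.87; balance $1,491.47
Installment 8: opening $1,491.47; interest $4.47 → $1,495.94; payment $299.19; balance $1,196.75
Installment 9: opening $1,196.75; interest $3.59 → $1,200.34; payment $240.07; balance $960.27
Installment 10: opening $960.27; interest $2.88 → $963.15; payment $229.00; balance $734.15
Installment 11: opening $734.15; interest $2.20 → $736.35; payment $229.00; balance $507.35
Installment 12: opening $507.35; interest $1.52 → $508.87; payment $229.00; balance $279.87
Installment 13: opening $279.87; interest $0.84 → $280.71; payment $229.00; balance $51.71
Installment 14: opening $51.71; interest $0.16 → $51.87; payment $51.87; balance $0.00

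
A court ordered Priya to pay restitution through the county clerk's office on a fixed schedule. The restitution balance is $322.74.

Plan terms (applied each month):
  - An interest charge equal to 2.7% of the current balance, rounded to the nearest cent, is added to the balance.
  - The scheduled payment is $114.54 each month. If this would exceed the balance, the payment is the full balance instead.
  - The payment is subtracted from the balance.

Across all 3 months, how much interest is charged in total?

$17.49

Month 1: opening $322.74; interest $8.71 → $331.45; payment $114.54; balance $216.91
Month 2: opening $216.91; interest $5.86 → $222.77; payment $114.54; balance $108.23
Month 3: opening $108.23; interest $2.92 → $111.15; payment $111.15; balance $0.00
Total interest: $8.71 + $5.86 + $2.92 = $17.49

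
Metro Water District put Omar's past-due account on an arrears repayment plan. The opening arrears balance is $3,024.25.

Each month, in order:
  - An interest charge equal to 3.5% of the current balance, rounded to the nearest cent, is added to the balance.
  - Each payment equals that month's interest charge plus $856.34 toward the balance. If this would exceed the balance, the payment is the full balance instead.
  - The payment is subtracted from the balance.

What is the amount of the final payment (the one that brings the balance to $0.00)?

$471.16

Month 1: $3,024.25 +$105.85 interest = $3,130.10; pay $962.19 → $2,167.91
Month 2: $2,167.91 +$75.88 interest = $2,243.79; pay $932.22 → $1,311.57
Month 3: $1,311.57 +$45.90 interest = $1,357.47; pay $902.24 → $455.23
Month 4: $455.23 +$15.93 interest = $471.16; pay $471.16 → $0.00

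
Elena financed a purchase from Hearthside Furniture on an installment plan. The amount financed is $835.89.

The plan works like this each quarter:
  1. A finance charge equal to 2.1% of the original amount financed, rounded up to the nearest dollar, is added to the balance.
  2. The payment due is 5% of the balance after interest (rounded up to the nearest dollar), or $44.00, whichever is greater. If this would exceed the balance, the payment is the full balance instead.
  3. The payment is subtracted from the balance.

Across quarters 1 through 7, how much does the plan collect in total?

# | Opening | Interest | Payment | End bal
1 | $835.89 | $18.00 | $44.00 | $809.89
2 | $809.89 | $18.00 | $44.00 | $783.89
3 | $783.89 | $18.00 | $44.00 | $757.89
4 | $757.89 | $18.00 | $44.00 | $731.89
5 | $731.89 | $18.00 | $44.00 | $705.89
6 | $705.89 | $18.00 | $44.00 | $679.89
7 | $679.89 | $18.00 | $44.00 | $653.89
Total paid: $308.00

$308.00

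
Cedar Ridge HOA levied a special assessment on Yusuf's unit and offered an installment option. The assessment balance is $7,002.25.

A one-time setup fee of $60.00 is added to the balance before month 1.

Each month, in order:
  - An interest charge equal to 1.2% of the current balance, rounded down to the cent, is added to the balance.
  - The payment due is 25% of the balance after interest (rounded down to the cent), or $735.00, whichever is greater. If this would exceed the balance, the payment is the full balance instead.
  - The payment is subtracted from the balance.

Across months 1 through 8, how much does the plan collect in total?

Month 1: $7,062.25 +$84.74 interest = $7,146.99; pay $1,786.74 → $5,360.25
Month 2: $5,360.25 +$64.32 interest = $5,424.57; pay $1,356.14 → $4,068.43
Month 3: $4,068.43 +$48.82 interest = $4,117.25; pay $1,029.31 → $3,087.94
Month 4: $3,087.94 +$37.05 interest = $3,124.99; pay $781.24 → $2,343.75
Month 5: $2,343.75 +$28.12 interest = $2,371.87; pay $735.00 → $1,636.87
Month 6: $1,636.87 +$19.64 interest = $1,656.51; pay $735.00 → $921.51
Month 7: $921.51 +$11.05 interest = $932.56; pay $735.00 → $197.56
Month 8: $197.56 +$2.37 interest = $199.93; pay $199.93 → $0.00
Total paid: $7,358.36

$7,358.36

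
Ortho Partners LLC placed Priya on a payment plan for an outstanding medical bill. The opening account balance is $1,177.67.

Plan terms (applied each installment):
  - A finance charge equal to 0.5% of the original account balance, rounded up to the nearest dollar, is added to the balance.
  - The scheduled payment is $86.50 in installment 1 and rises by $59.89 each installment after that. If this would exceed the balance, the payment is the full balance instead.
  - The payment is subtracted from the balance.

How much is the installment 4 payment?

Installment 1: opening $1,177.67; interest $6.00 → $1,183.67; payment $86.50; balance $1,097.17
Installment 2: opening $1,097.17; interest $6.00 → $1,103.17; payment $146.39; balance $956.78
Installment 3: opening $956.78; interest $6.00 → $962.78; payment $206.28; balance $756.50
Installment 4: opening $756.50; interest $6.00 → $762.50; payment $266.17; balance $496.33

$266.17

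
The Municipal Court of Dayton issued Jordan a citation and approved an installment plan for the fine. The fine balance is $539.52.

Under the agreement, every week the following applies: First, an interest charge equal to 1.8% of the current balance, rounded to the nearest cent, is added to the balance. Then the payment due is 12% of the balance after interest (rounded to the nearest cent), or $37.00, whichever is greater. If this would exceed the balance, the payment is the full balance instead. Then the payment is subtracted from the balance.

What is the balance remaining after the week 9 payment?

$181.17

Week 1: $539.52 +$9.71 interest = $549.23; pay $65.91 → $483.32
Week 2: $483.32 +$8.70 interest = $492.02; pay $59.04 → $432.98
Week 3: $432.98 +$7.79 interest = $440.77; pay $52.89 → $387.88
Week 4: $387.88 +$6.98 interest = $394.86; pay $47.38 → $347.48
Week 5: $347.48 +$6.25 interest = $353.73; pay $42.45 → $311.28
Week 6: $311.28 +$5.60 interest = $316.88; pay $38.03 → $278.85
Week 7: $278.85 +$5.02 interest = $283.87; pay $37.00 → $246.87
Week 8: $246.87 +$4.44 interest = $251.31; pay $37.00 → $214.31
Week 9: $214.31 +$3.86 interest = $218.17; pay $37.00 → $181.17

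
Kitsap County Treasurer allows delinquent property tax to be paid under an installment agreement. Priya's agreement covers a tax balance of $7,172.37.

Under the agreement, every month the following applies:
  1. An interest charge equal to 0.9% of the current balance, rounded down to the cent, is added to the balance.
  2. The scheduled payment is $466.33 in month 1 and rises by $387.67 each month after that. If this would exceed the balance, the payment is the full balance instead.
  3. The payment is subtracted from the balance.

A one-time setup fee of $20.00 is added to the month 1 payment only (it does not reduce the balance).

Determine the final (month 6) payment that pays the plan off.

$1,226.15

# | Opening | Interest | Payment | Fee | End bal
1 | $7,172.37 | $64.55 | $466.33 | $20.00 | $6,770.59
2 | $6,770.59 | $60.93 | $854.00 | — | $5,977.52
3 | $5,977.52 | $53.79 | $1,241.67 | — | $4,789.64
4 | $4,789.64 | $43.10 | $1,629.34 | — | $3,203.40
5 | $3,203.40 | $28.83 | $2,017.01 | — | $1,215.22
6 | $1,215.22 | $10.93 | $1,226.15 | — | $0.00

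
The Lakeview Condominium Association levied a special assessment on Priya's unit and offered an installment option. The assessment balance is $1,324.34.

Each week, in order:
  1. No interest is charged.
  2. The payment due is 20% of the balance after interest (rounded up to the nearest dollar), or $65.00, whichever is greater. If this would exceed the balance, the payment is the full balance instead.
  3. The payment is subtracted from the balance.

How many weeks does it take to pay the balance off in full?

# | Opening | Payment | End bal
1 | $1,324.34 | $265.00 | $1,059.34
2 | $1,059.34 | $212.00 | $847.34
3 | $847.34 | $170.00 | $677.34
4 | $677.34 | $136.00 | $541.34
5 | $541.34 | $109.00 | $432.34
6 | $432.34 | $87.00 | $345.34
7 | $345.34 | $70.00 | $275.34
8 | $275.34 | $65.00 | $210.34
9 | $210.34 | $65.00 | $145.34
10 | $145.34 | $65.00 | $80.34
11 | $80.34 | $65.00 | $15.34
12 | $15.34 | $15.34 | $0.00
Balance reaches $0.00 in week 12.

12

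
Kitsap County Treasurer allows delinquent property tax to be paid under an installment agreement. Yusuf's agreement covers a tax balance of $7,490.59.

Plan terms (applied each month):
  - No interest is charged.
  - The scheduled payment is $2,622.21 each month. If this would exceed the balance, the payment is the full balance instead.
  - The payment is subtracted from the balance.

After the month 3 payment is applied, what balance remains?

$0.00

Month 1: $7,490.59 − $2,622.21 → $4,868.38
Month 2: $4,868.38 − $2,622.21 → $2,246.17
Month 3: $2,246.17 − $2,246.17 → $0.00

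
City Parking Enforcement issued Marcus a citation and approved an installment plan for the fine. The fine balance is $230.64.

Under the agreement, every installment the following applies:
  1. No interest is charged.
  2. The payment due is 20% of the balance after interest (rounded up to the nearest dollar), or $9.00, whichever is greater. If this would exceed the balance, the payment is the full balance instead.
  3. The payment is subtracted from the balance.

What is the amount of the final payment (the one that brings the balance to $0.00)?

$0.64

Installment 1: opening $230.64; payment $47.00; balance $183.64
Installment 2: opening $183.64; payment $37.00; balance $146.64
Installment 3: opening $146.64; payment $30.00; balance $116.64
Installment 4: opening $116.64; payment $24.00; balance $92.64
Installment 5: opening $92.64; payment $19.00; balance $73.64
Installment 6: opening $73.64; payment $15.00; balance $58.64
Installment 7: opening $58.64; payment $12.00; balance $46.64
Installment 8: opening $46.64; payment $10.00; balance $36.64
Installment 9: opening $36.64; payment $9.00; balance $27.64
Installment 10: opening $27.64; payment $9.00; balance $18.64
Installment 11: opening $18.64; payment $9.00; balance $9.64
Installment 12: opening $9.64; payment $9.00; balance $0.64
Installment 13: opening $0.64; payment $0.64; balance $0.00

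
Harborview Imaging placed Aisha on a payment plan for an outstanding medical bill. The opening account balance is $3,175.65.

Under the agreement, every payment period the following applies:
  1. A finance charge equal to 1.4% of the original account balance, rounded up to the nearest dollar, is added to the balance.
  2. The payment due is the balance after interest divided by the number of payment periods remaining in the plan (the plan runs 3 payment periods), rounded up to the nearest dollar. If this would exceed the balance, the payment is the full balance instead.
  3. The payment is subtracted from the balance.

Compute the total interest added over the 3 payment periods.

$135.00

Payment period 1: $3,175.65 +$45.00 interest = $3,220.65; pay $1,074.00 → $2,146.65
Payment period 2: $2,146.65 +$45.00 interest = $2,191.65; pay $1,096.00 → $1,095.65
Payment period 3: $1,095.65 +$45.00 interest = $1,140.65; pay $1,140.65 → $0.00
Total interest: $45.00 + $45.00 + $45.00 = $135.00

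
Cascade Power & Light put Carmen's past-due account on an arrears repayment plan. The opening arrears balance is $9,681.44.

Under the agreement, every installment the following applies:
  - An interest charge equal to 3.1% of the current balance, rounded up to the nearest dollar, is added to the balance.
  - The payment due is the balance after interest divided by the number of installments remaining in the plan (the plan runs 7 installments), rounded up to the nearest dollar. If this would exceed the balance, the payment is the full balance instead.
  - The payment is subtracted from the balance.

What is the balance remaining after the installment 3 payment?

$6,062.44

# | Opening | Interest | Payment | End bal
1 | $9,681.44 | $301.00 | $1,427.00 | $8,555.44
2 | $8,555.44 | $266.00 | $1,471.00 | $7,350.44
3 | $7,350.44 | $228.00 | $1,516.00 | $6,062.44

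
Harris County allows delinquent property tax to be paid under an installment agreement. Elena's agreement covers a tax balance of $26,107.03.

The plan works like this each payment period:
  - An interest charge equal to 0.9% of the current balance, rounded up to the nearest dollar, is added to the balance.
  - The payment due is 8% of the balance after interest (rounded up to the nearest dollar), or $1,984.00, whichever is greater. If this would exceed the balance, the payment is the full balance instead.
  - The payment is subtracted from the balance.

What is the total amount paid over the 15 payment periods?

Payment period 1: opening $26,107.03; interest $235.00 → $26,342.03; payment $2,108.00; balance $24,234.03
Payment period 2: opening $24,234.03; interest $219.00 → $24,453.03; payment $1,984.00; balance $22,469.03
Payment period 3: opening $22,469.03; interest $203.00 → $22,672.03; payment $1,984.00; balance $20,688.03
Payment period 4: opening $20,688.03; interest $187.00 → $20,875.03; payment $1,984.00; balance $18,891.03
Payment period 5: opening $18,891.03; interest $171.00 → $19,062.03; payment $1,984.00; balance $17,078.03
Payment period 6: opening $17,078.03; interest $154.00 → $17,232.03; payment $1,984.00; balance $15,248.03
Payment period 7: opening $15,248.03; interest $138.00 → $15,386.03; payment $1,984.00; balance $13,402.03
Payment period 8: opening $13,402.03; interest $121.00 → $13,523.03; payment $1,984.00; balance $11,539.03
Payment period 9: opening $11,539.03; interest $104.00 → $11,643.03; payment $1,984.00; balance $9,659.03
Payment period 10: opening $9,659.03; interest $87.00 → $9,746.03; payment $1,984.00; balance $7,762.03
Payment period 11: opening $7,762.03; interest $70.00 → $7,832.03; payment $1,984.00; balance $5,848.03
Payment period 12: opening $5,848.03; interest $53.00 → $5,901.03; payment $1,984.00; balance $3,917.03
Payment period 13: opening $3,917.03; interest $36.00 → $3,953.03; payment $1,984.00; balance $1,969.03
Payment period 14: opening $1,969.03; interest $18.00 → $1,987.03; payment $1,984.00; balance $3.03
Payment period 15: opening $3.03; interest $1.00 → $4.03; payment $4.03; balance $0.00
Total paid: $27,904.03

$27,904.03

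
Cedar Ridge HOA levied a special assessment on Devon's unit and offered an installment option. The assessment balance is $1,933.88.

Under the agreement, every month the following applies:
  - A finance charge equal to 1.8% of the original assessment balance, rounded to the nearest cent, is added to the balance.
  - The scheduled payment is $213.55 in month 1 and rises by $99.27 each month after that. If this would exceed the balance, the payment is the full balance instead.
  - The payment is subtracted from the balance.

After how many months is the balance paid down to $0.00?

Month 1: $1,933.88 +$34.81 interest = $1,968.69; pay $213.55 → $1,755.14
Month 2: $1,755.14 +$34.81 interest = $1,789.95; pay $312.82 → $1,477.13
Month 3: $1,477.13 +$34.81 interest = $1,511.94; pay $412.09 → $1,099.85
Month 4: $1,099.85 +$34.81 interest = $1,134.66; pay $511.36 → $623.30
Month 5: $623.30 +$34.81 interest = $658.11; pay $610.63 → $47.48
Month 6: $47.48 +$34.81 interest = $82.29; pay $82.29 → $0.00
Balance reaches $0.00 in month 6.

6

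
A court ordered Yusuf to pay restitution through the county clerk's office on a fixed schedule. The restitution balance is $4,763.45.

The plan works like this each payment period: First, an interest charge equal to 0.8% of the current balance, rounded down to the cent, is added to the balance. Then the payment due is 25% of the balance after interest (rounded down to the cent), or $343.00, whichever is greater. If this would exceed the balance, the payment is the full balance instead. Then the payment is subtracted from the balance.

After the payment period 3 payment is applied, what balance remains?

$2,058.19

# | Opening | Interest | Payment | End bal
1 | $4,763.45 | $38.10 | $1,200.38 | $3,601.17
2 | $3,601.17 | $28.80 | $907.49 | $2,722.48
3 | $2,722.48 | $21.77 | $686.06 | $2,058.19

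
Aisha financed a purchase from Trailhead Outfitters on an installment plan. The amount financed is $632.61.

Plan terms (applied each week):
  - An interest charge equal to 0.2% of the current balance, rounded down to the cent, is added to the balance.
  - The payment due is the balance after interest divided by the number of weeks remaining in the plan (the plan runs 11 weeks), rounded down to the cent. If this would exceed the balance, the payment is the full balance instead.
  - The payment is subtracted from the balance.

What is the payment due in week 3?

Week 1: opening $632.61; interest $1.26 → $633.87; payment $57.62; balance $576.25
Week 2: opening $576.25; interest $1.15 → $577.40; payment $57.74; balance $519.66
Week 3: opening $519.66; interest $1.03 → $520.69; payment $57.85; balance $462.84

$57.85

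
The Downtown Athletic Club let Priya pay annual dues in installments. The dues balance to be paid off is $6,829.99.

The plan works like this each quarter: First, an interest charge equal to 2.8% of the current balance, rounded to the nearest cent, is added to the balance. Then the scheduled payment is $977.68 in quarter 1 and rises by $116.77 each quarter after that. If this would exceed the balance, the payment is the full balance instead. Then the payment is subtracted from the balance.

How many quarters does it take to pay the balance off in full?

Quarter 1: $6,829.99 +$191.24 interest = $7,021.23; pay $977.68 → $6,043.55
Quarter 2: $6,043.55 +$169.22 interest = $6,212.77; pay $1,094.45 → $5,118.32
Quarter 3: $5,118.32 +$143.31 interest = $5,261.63; pay $1,211.22 → $4,050.41
Quarter 4: $4,050.41 +$113.41 interest = $4,163.82; pay $1,327.99 → $2,835.83
Quarter 5: $2,835.83 +$79.40 interest = $2,915.23; pay $1,444.76 → $1,470.47
Quarter 6: $1,470.47 +$41.17 interest = $1,511.64; pay $1,511.64 → $0.00
Balance reaches $0.00 in quarter 6.

6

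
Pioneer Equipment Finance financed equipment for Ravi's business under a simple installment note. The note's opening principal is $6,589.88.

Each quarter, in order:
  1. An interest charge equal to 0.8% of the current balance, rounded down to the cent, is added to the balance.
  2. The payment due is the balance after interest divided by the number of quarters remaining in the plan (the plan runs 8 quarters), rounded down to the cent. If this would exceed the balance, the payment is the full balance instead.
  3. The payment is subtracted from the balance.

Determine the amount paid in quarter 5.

# | Opening | Interest | Payment | End bal
1 | $6,589.88 | $52.71 | $830.32 | $5,812.27
2 | $5,812.27 | $46.49 | $836.96 | $5,021.80
3 | $5,021.80 | $40.17 | $843.66 | $4,218.31
4 | $4,218.31 | $33.74 | $850.41 | $3,401.64
5 | $3,401.64 | $27.21 | $857.21 | $2,571.64

$857.21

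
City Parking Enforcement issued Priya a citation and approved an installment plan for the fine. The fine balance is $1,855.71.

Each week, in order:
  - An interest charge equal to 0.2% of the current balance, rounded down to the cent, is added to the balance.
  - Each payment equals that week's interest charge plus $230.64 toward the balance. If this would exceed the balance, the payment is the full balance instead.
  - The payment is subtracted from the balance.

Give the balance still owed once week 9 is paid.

Week 1: opening $1,855.71; interest $3.71 → $1,859.42; payment $234.35; balance $1,625.07
Week 2: opening $1,625.07; interest $3.25 → $1,628.32; payment $233.89; balance $1,394.43
Week 3: opening $1,394.43; interest $2.78 → $1,397.21; payment $233.42; balance $1,163.79
Week 4: opening $1,163.79; interest $2.32 → $1,166.11; payment $232.96; balance $933.15
Week 5: opening $933.15; interest $1.86 → $935.01; payment $232.50; balance $702.51
Week 6: opening $702.51; interest $1.40 → $703.91; payment $232.04; balance $471.87
Week 7: opening $471.87; interest $0.94 → $472.81; payment $231.58; balance $241.23
Week 8: opening $241.23; interest $0.48 → $241.71; payment $231.12; balance $10.59
Week 9: opening $10.59; interest $0.02 → $10.61; payment $10.61; balance $0.00

$0.00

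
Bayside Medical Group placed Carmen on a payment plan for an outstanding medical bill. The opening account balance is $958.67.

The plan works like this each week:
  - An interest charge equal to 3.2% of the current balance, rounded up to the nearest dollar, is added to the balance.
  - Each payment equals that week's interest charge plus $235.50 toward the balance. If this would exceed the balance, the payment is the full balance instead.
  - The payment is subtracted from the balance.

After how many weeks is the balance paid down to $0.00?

Week 1: opening $958.67; interest $31.00 → $989.67; payment $266.50; balance $723.17
Week 2: opening $723.17; interest $24.00 → $747.17; payment $259.50; balance $487.67
Week 3: opening $487.67; interest $16.00 → $503.67; payment $251.50; balance $252.17
Week 4: opening $252.17; interest $9.00 → $261.17; payment $244.50; balance $16.67
Week 5: opening $16.67; interest $1.00 → $17.67; payment $17.67; balance $0.00
Balance reaches $0.00 in week 5.

5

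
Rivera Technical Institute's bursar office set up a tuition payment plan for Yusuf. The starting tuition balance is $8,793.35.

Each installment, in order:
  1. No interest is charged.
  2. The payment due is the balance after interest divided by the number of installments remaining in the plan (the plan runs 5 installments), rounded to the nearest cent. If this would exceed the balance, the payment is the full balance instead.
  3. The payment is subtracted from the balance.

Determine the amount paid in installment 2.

$1,758.67

# | Opening | Payment | End bal
1 | $8,793.35 | $1,758.67 | $7,034.68
2 | $7,034.68 | $1,758.67 | $5,276.01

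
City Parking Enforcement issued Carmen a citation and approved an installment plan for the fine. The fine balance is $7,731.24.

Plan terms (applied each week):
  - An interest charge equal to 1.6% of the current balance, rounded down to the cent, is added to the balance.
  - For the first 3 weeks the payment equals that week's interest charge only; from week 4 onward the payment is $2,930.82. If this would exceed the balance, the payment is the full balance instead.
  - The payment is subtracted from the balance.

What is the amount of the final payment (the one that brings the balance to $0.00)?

$2,105.22

# | Opening | Interest | Payment | End bal
1 | $7,731.24 | $123.69 | $123.69 | $7,731.24
2 | $7,731.24 | $123.69 | $123.69 | $7,731.24
3 | $7,731.24 | $123.69 | $123.69 | $7,731.24
4 | $7,731.24 | $123.69 | $2,930.82 | $4,924.11
5 | $4,924.11 | $78.78 | $2,930.82 | $2,072.07
6 | $2,072.07 | $33.15 | $2,105.22 | $0.00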